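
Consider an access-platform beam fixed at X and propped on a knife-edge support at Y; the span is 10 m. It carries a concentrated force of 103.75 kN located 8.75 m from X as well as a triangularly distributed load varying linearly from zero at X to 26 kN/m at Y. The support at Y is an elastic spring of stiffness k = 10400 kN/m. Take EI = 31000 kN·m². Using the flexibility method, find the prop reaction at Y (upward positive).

R_Y = 154.5 kN

Remove the prop at Y; the released (primary) structure is a cantilever built in at X.
Primary-structure tip deflection at Y by superposition:
  point load 103.75 at a = 8.75: Pa²(3L − a)/(6EI) = 28133/EI
  triangular load, peak 26 at the free end: 11w₀L⁴/(120EI) = 23833/EI
  δ_0 = 51966/EI
Flexibility coefficient — unit upward force at Y: δ_{YY} = L³/(3EI) = 333.3/EI.
With EI = 31000 kN·m²: δ_0 = 1.6763 m and δ_{YY} = 0.010753 m/kN.
Compatibility — the spring shortens by R_Y/k under the reaction it provides: δ_0 − R_Y·δ_{YY} = R_Y/k. With 1/k = 0.000096 m/kN, R_Y = δ_0 / (δ_{YY} + 1/k) = 1.6763 / (0.010753 + 0.000096) = 154.5 kN.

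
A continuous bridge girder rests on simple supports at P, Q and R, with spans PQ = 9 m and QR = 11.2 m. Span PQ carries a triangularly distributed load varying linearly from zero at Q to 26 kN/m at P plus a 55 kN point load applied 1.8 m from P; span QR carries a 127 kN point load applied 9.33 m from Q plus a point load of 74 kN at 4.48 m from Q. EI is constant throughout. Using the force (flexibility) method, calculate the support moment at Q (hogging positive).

Take M_Q as the redundant. Released structure: two simple spans PQ and QR with a hinge at Q.
End slopes at the hinge Q, treating each span as simply supported:
  span PQ: triangular load, peak 26: 7w₀L³/(360EI) = 368.6/EI
  span PQ: point load 55 at a = 1.8: Pab(L + a)/(6LEI) = 142.6/EI
  span QR: point load 127 at a = 9.33: Pab(L + b)/(6LEI) = 431/EI
  span QR: point load 74 at a = 4.48: Pab(L + b)/(6LEI) = 594.1/EI
  relative rotation θ_0 = (511.1 + 1025)/EI = 1536/EI
A unit hogging moment at Q produces rotation L₁/(3EI) + L₂/(3EI) = 6.733/EI.
Slope continuity at Q: θ_0 = M_Q·6.733/EI, so M_Q = 1536/6.733 = 228.1 kN·m (hogging).

M_Q = 228.1 kN·m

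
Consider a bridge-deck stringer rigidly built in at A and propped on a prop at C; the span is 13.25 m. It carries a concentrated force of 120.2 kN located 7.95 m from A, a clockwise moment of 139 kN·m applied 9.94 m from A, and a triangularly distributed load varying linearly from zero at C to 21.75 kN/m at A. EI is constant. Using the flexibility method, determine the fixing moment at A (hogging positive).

Release the roller at C. Primary structure: cantilever fixed at A.
Free-end deflection of the primary structure under the applied loading (downward +):
  point load 120.2 at a = 7.95: Pa²(3L − a)/(6EI) = 40264/EI
  clockwise couple 139 at a = 9.94: M₀a(2L − a)/(2EI) = 11440/EI
  triangular load, peak 21.75 at the fixed end: w₀L⁴/(30EI) = 22346/EI
  δ_0 = 74050/EI
Flexibility coefficient — unit upward force at C: δ_{CC} = L³/(3EI) = 775.4/EI.
The prop prevents deflection at C: R_C = δ_0/δ_{CC} = 74050/775.4 = 95.5 kN.
Moment equilibrium about A: M_A = Σ(load moments about A) − R_C·L = 1731 − 95.5×13.25 = 465.6 kN·m.

M_A = 465.6 kN·m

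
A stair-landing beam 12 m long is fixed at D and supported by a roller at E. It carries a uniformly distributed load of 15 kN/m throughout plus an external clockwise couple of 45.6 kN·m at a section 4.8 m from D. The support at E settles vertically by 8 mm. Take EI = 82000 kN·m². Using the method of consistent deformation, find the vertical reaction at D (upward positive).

Take the reaction at E as the redundant and release it; the primary structure is a cantilever fixed at D.
Deflection at E on the released cantilever, summing each load's contribution:
  UDL 15: wL⁴/(8EI) = 38880/EI
  clockwise couple 45.6 at a = 4.8: M₀a(2L − a)/(2EI) = 2101/EI
  δ_0 = 40981/EI
Flexibility coefficient — unit upward force at E: δ_{EE} = L³/(3EI) = 576/EI.
With EI = 82000 kN·m²: δ_0 = 0.49977 m and δ_{EE} = 0.007024 m/kN.
Compatibility — the beam at E must follow the support down by 0.008 m: δ_0 − R_E·δ_{EE} = 0.008, so R_E = (0.49977 − 0.008)/0.007024 = 70.01 kN.
Vertical equilibrium: R_D = ΣP − R_E = 180 − 70.01 = 110 kN.

R_D = 110 kN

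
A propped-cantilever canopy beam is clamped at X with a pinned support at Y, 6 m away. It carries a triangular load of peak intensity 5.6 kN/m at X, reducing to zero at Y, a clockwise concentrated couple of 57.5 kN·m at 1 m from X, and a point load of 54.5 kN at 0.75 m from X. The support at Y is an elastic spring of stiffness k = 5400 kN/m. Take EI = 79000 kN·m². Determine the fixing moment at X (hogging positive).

M_X = 87.21 kN·m

Remove the prop at Y; the released (primary) structure is a cantilever built in at X.
Deflection at Y on the released cantilever, summing each load's contribution:
  triangular load, peak 5.6 at the fixed end: w₀L⁴/(30EI) = 241.9/EI
  clockwise couple 57.5 at a = 1: M₀a(2L − a)/(2EI) = 316.2/EI
  point load 54.5 at a = 0.75: Pa²(3L − a)/(6EI) = 88.14/EI
  δ_0 = 646.3/EI
Tip deflection under a unit load at Y: L³/(3EI) = 72/EI.
With EI = 79000 kN·m²: δ_0 = 0.008181 m and δ_{YY} = 0.000911 m/kN.
Compatibility — the spring shortens by R_Y/k under the reaction it provides: δ_0 − R_Y·δ_{YY} = R_Y/k. With 1/k = 0.000185 m/kN, R_Y = δ_0 / (δ_{YY} + 1/k) = 0.008181 / (0.000911 + 0.000185) = 7.461 kN.
Moment equilibrium about X: M_X = Σ(load moments about X) − R_Y·L = 132 − 7.461×6 = 87.21 kN·m.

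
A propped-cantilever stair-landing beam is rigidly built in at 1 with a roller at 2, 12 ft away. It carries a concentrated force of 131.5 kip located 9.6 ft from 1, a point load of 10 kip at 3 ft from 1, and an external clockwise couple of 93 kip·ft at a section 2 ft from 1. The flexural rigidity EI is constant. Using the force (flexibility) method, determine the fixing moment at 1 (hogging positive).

M_1 = 221.6 kip·ft

Remove the prop at 2; the released (primary) structure is a cantilever built in at 1.
Deflection at 2 on the released cantilever, summing each load's contribution:
  point load 131.5 at a = 9.6: Pa²(3L − a)/(6EI) = 53324/EI
  point load 10 at a = 3: Pa²(3L − a)/(6EI) = 495/EI
  clockwise couple 93 at a = 2: M₀a(2L − a)/(2EI) = 2046/EI
  δ_0 = 55865/EI
Flexibility coefficient — unit upward force at 2: δ_{22} = L³/(3EI) = 576/EI.
Compatibility at 2: δ_0 − R_2·δ_{22} = 0, so R_2 = 55865/576 = 96.99 kip.
Moment equilibrium about 1: M_1 = Σ(load moments about 1) − R_2·L = 1385 − 96.99×12 = 221.6 kip·ft.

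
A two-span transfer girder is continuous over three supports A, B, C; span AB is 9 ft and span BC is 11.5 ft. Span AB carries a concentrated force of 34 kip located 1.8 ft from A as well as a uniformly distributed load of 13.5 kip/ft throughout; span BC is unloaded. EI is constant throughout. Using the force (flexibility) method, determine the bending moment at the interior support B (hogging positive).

M_B = 72.91 kip·ft

Insert a hinge at B; M_B is the redundant, and each span becomes simply supported.
End slopes at the hinge B, treating each span as simply supported:
  span AB: point load 34 at a = 1.8: Pab(L + a)/(6LEI) = 88.13/EI
  span AB: UDL 13.5: wL³/(24EI) = 410.1/EI
  relative rotation θ_0 = (498.2 + 0)/EI = 498.2/EI
A unit hogging moment at B produces rotation L₁/(3EI) + L₂/(3EI) = 6.833/EI.
Compatibility: M_B·(L₁+L₂)/(3EI) = θ_0, giving M_B = 72.91 kip·ft (hogging).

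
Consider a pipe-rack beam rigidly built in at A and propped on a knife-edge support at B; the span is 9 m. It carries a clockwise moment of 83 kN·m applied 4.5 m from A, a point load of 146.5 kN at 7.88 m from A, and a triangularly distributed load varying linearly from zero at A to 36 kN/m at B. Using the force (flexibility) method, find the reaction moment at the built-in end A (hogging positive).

Choose R_B as the redundant. The primary structure is the cantilever fixed at A.
Primary-structure tip deflection at B by superposition:
  clockwise couple 83 at a = 4.5: M₀a(2L − a)/(2EI) = 2521/EI
  point load 146.5 at a = 7.88: Pa²(3L − a)/(6EI) = 28989/EI
  triangular load, peak 36 at the free end: 11w₀L⁴/(120EI) = 21651/EI
  δ_0 = 53161/EI
Tip deflection under a unit load at B: L³/(3EI) = 243/EI.
Compatibility at B: δ_0 − R_B·δ_{BB} = 0, so R_B = 53161/243 = 218.8 kN.
Moment equilibrium about A: M_A = Σ(load moments about A) − R_B·L = 2209 − 218.8×9 = 240.5 kN·m.

M_A = 240.5 kN·m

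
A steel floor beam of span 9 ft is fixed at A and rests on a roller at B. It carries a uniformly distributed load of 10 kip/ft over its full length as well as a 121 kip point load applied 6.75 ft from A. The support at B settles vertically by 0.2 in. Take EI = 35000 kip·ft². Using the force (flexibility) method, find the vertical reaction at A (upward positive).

R_A = 103.1 kip

Release the roller at B. Primary structure: cantilever fixed at A.
Deflection at B on the released cantilever, summing each load's contribution:
  UDL 10: wL⁴/(8EI) = 8201/EI
  point load 121 at a = 6.75: Pa²(3L − a)/(6EI) = 18607/EI
  δ_0 = 26808/EI
Flexibility coefficient — unit upward force at B: δ_{BB} = L³/(3EI) = 243/EI.
With EI = 35000 kip·ft²: δ_0 = 0.76594 ft and δ_{BB} = 0.006943 ft/kip.
Compatibility — the beam at B must follow the support down by 0.01667 ft: δ_0 − R_B·δ_{BB} = 0.01667, so R_B = (0.76594 − 0.01667)/0.006943 = 107.9 kip.
Vertical equilibrium: R_A = ΣP − R_B = 211 − 107.9 = 103.1 kip.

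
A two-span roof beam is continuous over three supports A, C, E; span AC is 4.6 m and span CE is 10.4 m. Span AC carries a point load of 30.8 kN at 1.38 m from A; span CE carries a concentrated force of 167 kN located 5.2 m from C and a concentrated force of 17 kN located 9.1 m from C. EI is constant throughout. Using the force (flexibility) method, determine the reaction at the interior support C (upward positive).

Release continuity at C by inserting a hinge; the redundant is the internal moment M_C. The primary structure is two simply-supported spans AC and CE.
Discontinuity in slope at C on the released structure — sum the simple-span end rotations:
  span AC: point load 30.8 at a = 1.38: Pab(L + a)/(6LEI) = 29.65/EI
  span CE: point load 167 at a = 5.2: Pab(L + b)/(6LEI) = 1129/EI
  span CE: point load 17 at a = 9.1: Pab(L + b)/(6LEI) = 37.71/EI
  relative rotation θ_0 = (29.65 + 1167)/EI = 1196/EI
A unit hogging moment at C produces rotation L₁/(3EI) + L₂/(3EI) = 5/EI.
Slope continuity at C: θ_0 = M_C·5/EI, so M_C = 1196/5 = 239.3 kN·m (hogging).
Span AC, ΣM about A with M_C applied at C: R_C^{AC}·4.6 = 42.5 + 239.3, so R_C^{AC} = 61.25 kN and R_A = 30.8 − 61.25 = -30.45 kN.
Span CE, ΣM about E: R_C^{CE}·10.4 = 890.5 + 239.3, so R_C^{CE} = 108.6 kN and R_E = 184 − 108.6 = 75.37 kN.
R_C = 61.25 + 108.6 = 169.9 kN.

R_C = 169.9 kN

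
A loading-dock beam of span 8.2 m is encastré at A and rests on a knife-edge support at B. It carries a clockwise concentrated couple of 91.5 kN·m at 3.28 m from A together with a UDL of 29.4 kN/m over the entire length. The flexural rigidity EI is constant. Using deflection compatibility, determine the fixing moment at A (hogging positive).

Choose R_B as the redundant. The primary structure is the cantilever fixed at A.
Primary-structure tip deflection at B by superposition:
  clockwise couple 91.5 at a = 3.28: M₀a(2L − a)/(2EI) = 1969/EI
  UDL 29.4: wL⁴/(8EI) = 16615/EI
  δ_0 = 18584/EI
Tip deflection under a unit load at B: L³/(3EI) = 183.8/EI.
Compatibility at B: δ_0 − R_B·δ_{BB} = 0, so R_B = 18584/183.8 = 101.1 kN.
Moment equilibrium about A: M_A = Σ(load moments about A) − R_B·L = 1080 − 101.1×8.2 = 250.8 kN·m.

M_A = 250.8 kN·m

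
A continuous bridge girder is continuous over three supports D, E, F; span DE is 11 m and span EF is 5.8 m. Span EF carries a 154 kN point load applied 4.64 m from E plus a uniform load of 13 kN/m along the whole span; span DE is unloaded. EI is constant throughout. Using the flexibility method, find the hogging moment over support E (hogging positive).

Insert a hinge at E; M_E is the redundant, and each span becomes simply supported.
Discontinuity in slope at E on the released structure — sum the simple-span end rotations:
  span EF: point load 154 at a = 4.64: Pab(L + b)/(6LEI) = 165.8/EI
  span EF: UDL 13: wL³/(24EI) = 105.7/EI
  relative rotation θ_0 = (0 + 271.5)/EI = 271.5/EI
A unit hogging moment at E produces rotation L₁/(3EI) + L₂/(3EI) = 5.6/EI.
Compatibility: M_E·(L₁+L₂)/(3EI) = θ_0, giving M_E = 48.48 kN·m (hogging).

M_E = 48.48 kN·m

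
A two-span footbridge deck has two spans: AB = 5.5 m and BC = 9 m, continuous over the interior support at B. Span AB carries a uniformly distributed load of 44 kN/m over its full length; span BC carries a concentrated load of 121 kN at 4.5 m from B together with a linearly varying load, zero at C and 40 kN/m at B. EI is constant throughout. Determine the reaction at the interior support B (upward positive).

R_B = 396.4 kN

Insert a hinge at B; M_B is the redundant, and each span becomes simply supported.
Discontinuity in slope at B on the released structure — sum the simple-span end rotations:
  span AB: UDL 44: wL³/(24EI) = 305/EI
  span BC: point load 121 at a = 4.5: Pab(L + b)/(6LEI) = 612.6/EI
  span BC: triangular load, peak 40: w₀L³/(45EI) = 648/EI
  relative rotation θ_0 = (305 + 1261)/EI = 1566/EI
A unit hogging moment at B produces rotation L₁/(3EI) + L₂/(3EI) = 4.833/EI.
Compatibility: M_B·(L₁+L₂)/(3EI) = θ_0, giving M_B = 323.9 kN·m (hogging).
Span AB, ΣM about A with M_B applied at B: R_B^{AB}·5.5 = 665.5 + 323.9, so R_B^{AB} = 179.9 kN and R_A = 242 − 179.9 = 62.11 kN.
Span BC, ΣM about C: R_B^{BC}·9 = 1624 + 323.9, so R_B^{BC} = 216.5 kN and R_C = 301 − 216.5 = 84.51 kN.
R_B = 179.9 + 216.5 = 396.4 kN.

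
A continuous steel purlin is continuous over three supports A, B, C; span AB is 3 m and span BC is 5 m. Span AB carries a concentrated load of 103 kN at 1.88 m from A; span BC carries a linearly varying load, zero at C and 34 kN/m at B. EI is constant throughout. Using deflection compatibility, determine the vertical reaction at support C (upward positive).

Take M_B as the redundant. Released structure: two simple spans AB and BC with a hinge at B.
End slopes at the hinge B, treating each span as simply supported:
  span AB: point load 103 at a = 1.88: Pab(L + a)/(6LEI) = 58.8/EI
  span BC: triangular load, peak 34: w₀L³/(45EI) = 94.44/EI
  relative rotation θ_0 = (58.8 + 94.44)/EI = 153.2/EI
A unit hogging moment at B produces rotation L₁/(3EI) + L₂/(3EI) = 2.667/EI.
Compatibility: M_B·(L₁+L₂)/(3EI) = θ_0, giving M_B = 57.47 kN·m (hogging).
Span BC, ΣM about C: R_B^{BC}·5 = 283.3 + 57.47, so R_B^{BC} = 68.16 kN and R_C = 85 − 68.16 = 16.84 kN.

R_C = 16.84 kN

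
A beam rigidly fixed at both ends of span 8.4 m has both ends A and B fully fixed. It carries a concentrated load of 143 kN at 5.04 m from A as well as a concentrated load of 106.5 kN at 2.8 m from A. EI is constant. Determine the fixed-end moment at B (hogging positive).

Release both end moments; the primary structure is a simply-supported span AB with redundants M_A and M_B.
On the primary (simply-supported) span, the end slopes from the loading are:
  at A: point load 143 at a = 5.04: Pab(L + b)/(6LEI) = 565/EI
  at B: point load 143 at a = 5.04: Pab(L + a)/(6LEI) = 645.8/EI
  at A: point load 106.5 at a = 2.8: Pab(L + b)/(6LEI) = 463.9/EI
  at B: point load 106.5 at a = 2.8: Pab(L + a)/(6LEI) = 371.1/EI
  θ_A0 = 1029/EI,  θ_B0 = 1017/EI
Flexibility coefficients: a unit moment at one end gives L/(3EI) there and L/(6EI) at the far end, so f₁₁ = f₂₂ = 2.8/EI and f₁₂ = f₂₁ = 1.4/EI.
Compatibility — zero rotation at each built-in end:
  2.8 M_A + 1.4 M_B = 1029
  1.4 M_A + 2.8 M_B = 1017
Solving the pair gives M_A = 247.8 kN·m and M_B = 239.2 kN·m (hogging).

M_B = 239.2 kN·m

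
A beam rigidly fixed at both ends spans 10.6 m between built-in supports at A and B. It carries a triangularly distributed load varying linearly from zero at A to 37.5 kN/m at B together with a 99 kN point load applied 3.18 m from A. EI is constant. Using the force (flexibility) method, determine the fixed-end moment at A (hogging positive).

Release both end moments; the primary structure is a simply-supported span AB with redundants M_A and M_B.
Simple-span end rotations at A and B under the given loads:
  at A: triangular load, peak 37.5: 7w₀L³/(360EI) = 868.4/EI
  at B: triangular load, peak 37.5: w₀L³/(45EI) = 992.5/EI
  at A: point load 99 at a = 3.18: Pab(L + b)/(6LEI) = 661.9/EI
  at B: point load 99 at a = 3.18: Pab(L + a)/(6LEI) = 506.1/EI
  θ_A0 = 1530/EI,  θ_B0 = 1499/EI
Flexibility coefficients: a unit moment at one end gives L/(3EI) there and L/(6EI) at the far end, so f₁₁ = f₂₂ = 3.533/EI and f₁₂ = f₂₁ = 1.767/EI.
Compatibility — zero rotation at each built-in end:
  3.533 M_A + 1.767 M_B = 1530
  1.767 M_A + 3.533 M_B = 1499
Solving the pair gives M_A = 294.7 kN·m and M_B = 276.8 kN·m (hogging).

M_A = 294.7 kN·m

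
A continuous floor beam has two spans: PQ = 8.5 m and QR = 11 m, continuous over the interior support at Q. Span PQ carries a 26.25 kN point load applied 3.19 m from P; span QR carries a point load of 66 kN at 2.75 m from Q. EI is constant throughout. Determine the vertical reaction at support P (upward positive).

Take M_Q as the redundant. Released structure: two simple spans PQ and QR with a hinge at Q.
Rotations at Q on the released spans (each span's end-slope, ×1/EI):
  span PQ: point load 26.25 at a = 3.19: Pab(L + a)/(6LEI) = 101.9/EI
  span QR: point load 66 at a = 2.75: Pab(L + b)/(6LEI) = 436.7/EI
  relative rotation θ_0 = (101.9 + 436.7)/EI = 538.7/EI
A unit hogging moment at Q produces rotation L₁/(3EI) + L₂/(3EI) = 6.5/EI.
Compatibility: M_Q·(L₁+L₂)/(3EI) = θ_0, giving M_Q = 82.87 kN·m (hogging).
Span PQ, ΣM about P with M_Q applied at Q: R_Q^{PQ}·8.5 = 83.74 + 82.87, so R_Q^{PQ} = 19.6 kN and R_P = 26.25 − 19.6 = 6.649 kN.

R_P = 6.649 kN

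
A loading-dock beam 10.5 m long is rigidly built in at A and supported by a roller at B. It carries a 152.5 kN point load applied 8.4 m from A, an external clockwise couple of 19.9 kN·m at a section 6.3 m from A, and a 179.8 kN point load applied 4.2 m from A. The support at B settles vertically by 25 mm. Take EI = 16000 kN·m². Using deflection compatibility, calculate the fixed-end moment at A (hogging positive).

Choose R_B as the redundant. The primary structure is the cantilever fixed at A.
Deflection at B on the released cantilever, summing each load's contribution:
  point load 152.5 at a = 8.4: Pa²(3L − a)/(6EI) = 41428/EI
  clockwise couple 19.9 at a = 6.3: M₀a(2L − a)/(2EI) = 921.5/EI
  point load 179.8 at a = 4.2: Pa²(3L − a)/(6EI) = 14431/EI
  δ_0 = 56780/EI
Tip deflection under a unit load at B: L³/(3EI) = 385.9/EI.
With EI = 16000 kN·m²: δ_0 = 3.5488 m and δ_{BB} = 0.024117 m/kN.
Compatibility — the beam at B must follow the support down by 0.025 m: δ_0 − R_B·δ_{BB} = 0.025, so R_B = (3.5488 − 0.025)/0.024117 = 146.1 kN.
Moment equilibrium about A: M_A = Σ(load moments about A) − R_B·L = 2056 − 146.1×10.5 = 521.9 kN·m.

M_A = 521.9 kN·m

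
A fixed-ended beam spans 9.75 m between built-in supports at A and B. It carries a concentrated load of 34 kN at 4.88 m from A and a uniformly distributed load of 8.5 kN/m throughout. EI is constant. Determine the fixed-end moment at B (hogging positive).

M_B = 108.8 kN·m

Release both end moments; the primary structure is a simply-supported span AB with redundants M_A and M_B.
On the primary (simply-supported) span, the end slopes from the loading are:
  at A: point load 34 at a = 4.88: Pab(L + b)/(6LEI) = 201.9/EI
  at B: point load 34 at a = 4.88: Pab(L + a)/(6LEI) = 202.1/EI
  at A: UDL 8.5: wL³/(24EI) = 328.3/EI
  at B: UDL 8.5: wL³/(24EI) = 328.3/EI
  θ_A0 = 530.2/EI,  θ_B0 = 530.3/EI
Flexibility coefficients: a unit moment at one end gives L/(3EI) there and L/(6EI) at the far end, so f₁₁ = f₂₂ = 3.25/EI and f₁₂ = f₂₁ = 1.625/EI.
Compatibility — zero rotation at each built-in end:
  3.25 M_A + 1.625 M_B = 530.2
  1.625 M_A + 3.25 M_B = 530.3
Solving the pair gives M_A = 108.7 kN·m and M_B = 108.8 kN·m (hogging).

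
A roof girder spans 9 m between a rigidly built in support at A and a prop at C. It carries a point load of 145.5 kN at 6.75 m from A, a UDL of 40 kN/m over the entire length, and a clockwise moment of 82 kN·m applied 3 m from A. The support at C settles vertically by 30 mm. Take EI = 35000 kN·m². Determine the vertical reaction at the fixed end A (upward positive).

R_A = 275.2 kN

Release the roller at C. Primary structure: cantilever fixed at A.
Downward deflection at the released point C due to the loads:
  point load 145.5 at a = 6.75: Pa²(3L − a)/(6EI) = 22374/EI
  UDL 40: wL⁴/(8EI) = 32805/EI
  clockwise couple 82 at a = 3: M₀a(2L − a)/(2EI) = 1845/EI
  δ_0 = 57024/EI
Tip deflection under a unit load at C: L³/(3EI) = 243/EI.
With EI = 35000 kN·m²: δ_0 = 1.6293 m and δ_{CC} = 0.006943 m/kN.
Compatibility — the beam at C must follow the support down by 0.03 m: δ_0 − R_C·δ_{CC} = 0.03, so R_C = (1.6293 − 0.03)/0.006943 = 230.3 kN.
Vertical equilibrium: R_A = ΣP − R_C = 505.5 − 230.3 = 275.2 kN.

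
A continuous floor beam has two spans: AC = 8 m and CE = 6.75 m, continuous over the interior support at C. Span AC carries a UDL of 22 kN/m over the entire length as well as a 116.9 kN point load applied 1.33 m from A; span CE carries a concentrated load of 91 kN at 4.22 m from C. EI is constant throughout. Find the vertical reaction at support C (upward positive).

Take M_C as the redundant. Released structure: two simple spans AC and CE with a hinge at C.
Rotations at C on the released spans (each span's end-slope, ×1/EI):
  span AC: UDL 22: wL³/(24EI) = 469.3/EI
  span AC: point load 116.9 at a = 1.33: Pab(L + a)/(6LEI) = 201.6/EI
  span CE: point load 91 at a = 4.22: Pab(L + b)/(6LEI) = 222.6/EI
  relative rotation θ_0 = (670.9 + 222.6)/EI = 893.5/EI
A unit hogging moment at C produces rotation L₁/(3EI) + L₂/(3EI) = 4.917/EI.
Slope continuity at C: θ_0 = M_C·4.917/EI, so M_C = 893.5/4.917 = 181.7 kN·m (hogging).
Span AC, ΣM about A with M_C applied at C: R_C^{AC}·8 = 859.5 + 181.7, so R_C^{AC} = 130.2 kN and R_A = 292.9 − 130.2 = 162.7 kN.
Span CE, ΣM about E: R_C^{CE}·6.75 = 230.2 + 181.7, so R_C^{CE} = 61.03 kN and R_E = 91 − 61.03 = 29.97 kN.
R_C = 130.2 + 61.03 = 191.2 kN.

R_C = 191.2 kN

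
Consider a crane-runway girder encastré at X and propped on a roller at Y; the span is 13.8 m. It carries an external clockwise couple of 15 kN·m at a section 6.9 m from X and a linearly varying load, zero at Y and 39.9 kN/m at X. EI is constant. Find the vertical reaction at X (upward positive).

Take the reaction at Y as the redundant and release it; the primary structure is a cantilever fixed at X.
Free-end deflection of the primary structure under the applied loading (downward +):
  clockwise couple 15 at a = 6.9: M₀a(2L − a)/(2EI) = 1071/EI
  triangular load, peak 39.9 at the fixed end: w₀L⁴/(30EI) = 48236/EI
  δ_0 = 49307/EI
Tip deflection under a unit load at Y: L³/(3EI) = 876/EI.
Compatibility at Y: δ_0 − R_Y·δ_{YY} = 0, so R_Y = 49307/876 = 56.28 kN.
Vertical equilibrium: R_X = ΣP − R_Y = 275.3 − 56.28 = 219 kN.

R_X = 219 kN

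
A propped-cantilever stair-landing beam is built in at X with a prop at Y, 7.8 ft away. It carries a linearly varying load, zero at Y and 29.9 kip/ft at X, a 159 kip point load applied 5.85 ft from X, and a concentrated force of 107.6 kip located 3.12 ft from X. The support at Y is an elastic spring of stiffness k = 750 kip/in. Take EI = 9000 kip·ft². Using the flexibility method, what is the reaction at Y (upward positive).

R_Y = 145.4 kip

Take the reaction at Y as the redundant and release it; the primary structure is a cantilever fixed at X.
Downward deflection at the released point Y due to the loads:
  triangular load, peak 29.9 at the fixed end: w₀L⁴/(30EI) = 3689/EI
  point load 159 at a = 5.85: Pa²(3L − a)/(6EI) = 15916/EI
  point load 107.6 at a = 3.12: Pa²(3L − a)/(6EI) = 3540/EI
  δ_0 = 23145/EI
Flexibility coefficient — unit upward force at Y: δ_{YY} = L³/(3EI) = 158.2/EI.
With EI = 9000 kip·ft²: δ_0 = 2.5717 ft and δ_{YY} = 0.017576 ft/kip.
Compatibility — the spring shortens by R_Y/k under the reaction it provides: δ_0 − R_Y·δ_{YY} = R_Y/k. With 1/k = 1/(750×12) ft/kip = 0.000111 ft/kip, R_Y = δ_0 / (δ_{YY} + 1/k) = 2.5717 / (0.017576 + 0.000111) = 145.4 kip.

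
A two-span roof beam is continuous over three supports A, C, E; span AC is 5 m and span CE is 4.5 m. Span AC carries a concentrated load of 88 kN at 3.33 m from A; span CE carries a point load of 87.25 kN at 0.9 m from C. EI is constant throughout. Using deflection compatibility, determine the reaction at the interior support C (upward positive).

Take M_C as the redundant. Released structure: two simple spans AC and CE with a hinge at C.
Discontinuity in slope at C on the released structure — sum the simple-span end rotations:
  span AC: point load 88 at a = 3.33: Pab(L + a)/(6LEI) = 135.9/EI
  span CE: point load 87.25 at a = 0.9: Pab(L + b)/(6LEI) = 84.81/EI
  relative rotation θ_0 = (135.9 + 84.81)/EI = 220.7/EI
A unit hogging moment at C produces rotation L₁/(3EI) + L₂/(3EI) = 3.167/EI.
Slope continuity at C: θ_0 = M_C·3.167/EI, so M_C = 220.7/3.167 = 69.69 kN·m (hogging).
Span AC, ΣM about A with M_C applied at C: R_C^{AC}·5 = 293 + 69.69, so R_C^{AC} = 72.55 kN and R_A = 88 − 72.55 = 15.45 kN.
Span CE, ΣM about E: R_C^{CE}·4.5 = 314.1 + 69.69, so R_C^{CE} = 85.29 kN and R_E = 87.25 − 85.29 = 1.963 kN.
R_C = 72.55 + 85.29 = 157.8 kN.

R_C = 157.8 kN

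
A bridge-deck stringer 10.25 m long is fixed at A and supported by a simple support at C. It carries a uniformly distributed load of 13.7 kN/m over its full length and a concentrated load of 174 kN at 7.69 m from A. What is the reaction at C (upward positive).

R_C = 162.8 kN

Choose R_C as the redundant. The primary structure is the cantilever fixed at A.
Primary-structure tip deflection at C by superposition:
  UDL 13.7: wL⁴/(8EI) = 18903/EI
  point load 174 at a = 7.69: Pa²(3L − a)/(6EI) = 39547/EI
  δ_0 = 58449/EI
Tip deflection under a unit load at C: L³/(3EI) = 359/EI.
Compatibility at C: δ_0 − R_C·δ_{CC} = 0, so R_C = 58449/359 = 162.8 kN.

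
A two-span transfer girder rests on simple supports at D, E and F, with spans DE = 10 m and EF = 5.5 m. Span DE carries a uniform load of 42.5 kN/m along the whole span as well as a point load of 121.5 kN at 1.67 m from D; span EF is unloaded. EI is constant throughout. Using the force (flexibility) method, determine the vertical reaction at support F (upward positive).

Take M_E as the redundant. Released structure: two simple spans DE and EF with a hinge at E.
End slopes at the hinge E, treating each span as simply supported:
  span DE: UDL 42.5: wL³/(24EI) = 1771/EI
  span DE: point load 121.5 at a = 1.67: Pab(L + a)/(6LEI) = 328.7/EI
  relative rotation θ_0 = (2100 + 0)/EI = 2100/EI
A unit hogging moment at E produces rotation L₁/(3EI) + L₂/(3EI) = 5.167/EI.
Slope continuity at E: θ_0 = M_E·5.167/EI, so M_E = 2100/5.167 = 406.4 kN·m (hogging).
Span EF, ΣM about F: R_E^{EF}·5.5 = 0 + 406.4, so R_E^{EF} = 73.89 kN and R_F = 0 − 73.89 = -73.89 kN.

R_F = -73.89 kN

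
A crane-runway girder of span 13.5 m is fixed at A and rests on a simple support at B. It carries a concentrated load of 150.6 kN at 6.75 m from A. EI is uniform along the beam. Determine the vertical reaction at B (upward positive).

Take the reaction at B as the redundant and release it; the primary structure is a cantilever fixed at A.
Deflection at B on the released cantilever, summing each load's contribution:
  point load 150.6 at a = 6.75: Pa²(3L − a)/(6EI) = 38597/EI
Tip deflection under a unit load at B: L³/(3EI) = 820.1/EI.
The prop prevents deflection at B: R_B = δ_0/δ_{BB} = 38597/820.1 = 47.06 kN.

R_B = 47.06 kN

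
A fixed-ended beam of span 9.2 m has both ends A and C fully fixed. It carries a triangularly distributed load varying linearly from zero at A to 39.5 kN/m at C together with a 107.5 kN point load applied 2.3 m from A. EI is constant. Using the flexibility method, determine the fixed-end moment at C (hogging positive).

M_C = 213.5 kN·m

Release both end moments; the primary structure is a simply-supported span AC with redundants M_A and M_C.
End rotations of the released simple span under the applied load (×1/EI):
  at A: triangular load, peak 39.5: 7w₀L³/(360EI) = 598.1/EI
  at C: triangular load, peak 39.5: w₀L³/(45EI) = 683.5/EI
  at A: point load 107.5 at a = 2.3: Pab(L + b)/(6LEI) = 497.6/EI
  at C: point load 107.5 at a = 2.3: Pab(L + a)/(6LEI) = 355.4/EI
  θ_A0 = 1096/EI,  θ_C0 = 1039/EI
Flexibility coefficients: a unit moment at one end gives L/(3EI) there and L/(6EI) at the far end, so f₁₁ = f₂₂ = 3.067/EI and f₁₂ = f₂₁ = 1.533/EI.
Compatibility — zero rotation at each built-in end:
  3.067 M_A + 1.533 M_C = 1096
  1.533 M_A + 3.067 M_C = 1039
Solving the pair gives M_A = 250.5 kN·m and M_C = 213.5 kN·m (hogging).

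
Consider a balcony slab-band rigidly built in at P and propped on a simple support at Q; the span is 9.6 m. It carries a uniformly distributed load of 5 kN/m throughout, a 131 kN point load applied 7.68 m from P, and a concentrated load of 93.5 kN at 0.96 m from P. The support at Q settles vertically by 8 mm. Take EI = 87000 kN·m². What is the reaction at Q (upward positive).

Release the roller at Q. Primary structure: cantilever fixed at P.
Free-end deflection of the primary structure under the applied loading (downward +):
  UDL 5: wL⁴/(8EI) = 5308/EI
  point load 131 at a = 7.68: Pa²(3L − a)/(6EI) = 27198/EI
  point load 93.5 at a = 0.96: Pa²(3L − a)/(6EI) = 399.8/EI
  δ_0 = 32906/EI
Flexibility coefficient — unit upward force at Q: δ_{QQ} = L³/(3EI) = 294.9/EI.
With EI = 87000 kN·m²: δ_0 = 0.37823 m and δ_{QQ} = 0.00339 m/kN.
Compatibility — the beam at Q must follow the support down by 0.008 m: δ_0 − R_Q·δ_{QQ} = 0.008, so R_Q = (0.37823 − 0.008)/0.00339 = 109.2 kN.

R_Q = 109.2 kN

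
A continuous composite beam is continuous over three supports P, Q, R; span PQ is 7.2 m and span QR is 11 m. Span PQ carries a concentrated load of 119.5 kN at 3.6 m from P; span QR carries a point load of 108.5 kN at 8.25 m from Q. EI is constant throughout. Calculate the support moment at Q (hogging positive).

M_Q = 148.4 kN·m

Release continuity at Q by inserting a hinge; the redundant is the internal moment M_Q. The primary structure is two simply-supported spans PQ and QR.
Rotations at Q on the released spans (each span's end-slope, ×1/EI):
  span PQ: point load 119.5 at a = 3.6: Pab(L + a)/(6LEI) = 387.2/EI
  span QR: point load 108.5 at a = 8.25: Pab(L + b)/(6LEI) = 512.8/EI
  relative rotation θ_0 = (387.2 + 512.8)/EI = 900/EI
A unit hogging moment at Q produces rotation L₁/(3EI) + L₂/(3EI) = 6.067/EI.
Compatibility: M_Q·(L₁+L₂)/(3EI) = θ_0, giving M_Q = 148.4 kN·m (hogging).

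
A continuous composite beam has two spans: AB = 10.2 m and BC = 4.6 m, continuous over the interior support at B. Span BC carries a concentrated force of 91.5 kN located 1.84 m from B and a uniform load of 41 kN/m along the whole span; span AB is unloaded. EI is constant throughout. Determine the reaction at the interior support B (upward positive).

R_B = 167.8 kN

Insert a hinge at B; M_B is the redundant, and each span becomes simply supported.
Discontinuity in slope at B on the released structure — sum the simple-span end rotations:
  span BC: point load 91.5 at a = 1.84: Pab(L + b)/(6LEI) = 123.9/EI
  span BC: UDL 41: wL³/(24EI) = 166.3/EI
  relative rotation θ_0 = (0 + 290.2)/EI = 290.2/EI
A unit hogging moment at B produces rotation L₁/(3EI) + L₂/(3EI) = 4.933/EI.
Compatibility: M_B·(L₁+L₂)/(3EI) = θ_0, giving M_B = 58.82 kN·m (hogging).
Span AB, ΣM about A with M_B applied at B: R_B^{AB}·10.2 = 0 + 58.82, so R_B^{AB} = 5.767 kN and R_A = 0 − 5.767 = -5.767 kN.
Span BC, ΣM about C: R_B^{BC}·4.6 = 686.3 + 58.82, so R_B^{BC} = 162 kN and R_C = 280.1 − 162 = 118.1 kN.
R_B = 5.767 + 162 = 167.8 kN.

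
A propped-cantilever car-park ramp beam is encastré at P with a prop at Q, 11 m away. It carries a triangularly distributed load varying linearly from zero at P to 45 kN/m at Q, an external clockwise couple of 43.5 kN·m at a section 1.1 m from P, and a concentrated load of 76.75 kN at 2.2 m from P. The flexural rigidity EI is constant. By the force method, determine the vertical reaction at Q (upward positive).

R_Q = 141.6 kN

Remove the prop at Q; the released (primary) structure is a cantilever built in at P.
Free-end deflection of the primary structure under the applied loading (downward +):
  triangular load, peak 45 at the free end: 11w₀L⁴/(120EI) = 60394/EI
  clockwise couple 43.5 at a = 1.1: M₀a(2L − a)/(2EI) = 500/EI
  point load 76.75 at a = 2.2: Pa²(3L − a)/(6EI) = 1907/EI
  δ_0 = 62801/EI
Flexibility coefficient — unit upward force at Q: δ_{QQ} = L³/(3EI) = 443.7/EI.
Compatibility at Q: δ_0 − R_Q·δ_{QQ} = 0, so R_Q = 62801/443.7 = 141.6 kN.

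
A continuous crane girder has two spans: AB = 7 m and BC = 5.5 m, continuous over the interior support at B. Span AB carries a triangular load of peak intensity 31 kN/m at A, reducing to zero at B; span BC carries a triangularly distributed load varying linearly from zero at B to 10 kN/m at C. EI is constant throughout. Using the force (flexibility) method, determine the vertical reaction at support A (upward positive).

R_A = 64.14 kN

Take M_B as the redundant. Released structure: two simple spans AB and BC with a hinge at B.
Discontinuity in slope at B on the released structure — sum the simple-span end rotations:
  span AB: triangular load, peak 31: 7w₀L³/(360EI) = 206.8/EI
  span BC: triangular load, peak 10: 7w₀L³/(360EI) = 32.35/EI
  relative rotation θ_0 = (206.8 + 32.35)/EI = 239.1/EI
A unit hogging moment at B produces rotation L₁/(3EI) + L₂/(3EI) = 4.167/EI.
Slope continuity at B: θ_0 = M_B·4.167/EI, so M_B = 239.1/4.167 = 57.38 kN·m (hogging).
Span AB, ΣM about A with M_B applied at B: R_B^{AB}·7 = 253.2 + 57.38, so R_B^{AB} = 44.36 kN and R_A = 108.5 − 44.36 = 64.14 kN.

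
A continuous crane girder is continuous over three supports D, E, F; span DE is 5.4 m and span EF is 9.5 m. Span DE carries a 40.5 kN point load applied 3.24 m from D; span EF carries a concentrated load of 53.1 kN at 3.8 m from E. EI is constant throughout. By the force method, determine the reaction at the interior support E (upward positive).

R_E = 78.52 kN

Release continuity at E by inserting a hinge; the redundant is the internal moment M_E. The primary structure is two simply-supported spans DE and EF.
End slopes at the hinge E, treating each span as simply supported:
  span DE: point load 40.5 at a = 3.24: Pab(L + a)/(6LEI) = 75.58/EI
  span EF: point load 53.1 at a = 3.8: Pab(L + b)/(6LEI) = 306.7/EI
  relative rotation θ_0 = (75.58 + 306.7)/EI = 382.3/EI
A unit hogging moment at E produces rotation L₁/(3EI) + L₂/(3EI) = 4.967/EI.
Compatibility: M_E·(L₁+L₂)/(3EI) = θ_0, giving M_E = 76.97 kN·m (hogging).
Span DE, ΣM about D with M_E applied at E: R_E^{DE}·5.4 = 131.2 + 76.97, so R_E^{DE} = 38.55 kN and R_D = 40.5 − 38.55 = 1.946 kN.
Span EF, ΣM about F: R_E^{EF}·9.5 = 302.7 + 76.97, so R_E^{EF} = 39.96 kN and R_F = 53.1 − 39.96 = 13.14 kN.
R_E = 38.55 + 39.96 = 78.52 kN.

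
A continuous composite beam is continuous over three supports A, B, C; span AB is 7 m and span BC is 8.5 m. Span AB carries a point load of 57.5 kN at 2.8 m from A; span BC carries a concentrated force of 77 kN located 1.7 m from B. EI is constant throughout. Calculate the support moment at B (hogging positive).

M_B = 82.22 kN·m

Release continuity at B by inserting a hinge; the redundant is the internal moment M_B. The primary structure is two simply-supported spans AB and BC.
Discontinuity in slope at B on the released structure — sum the simple-span end rotations:
  span AB: point load 57.5 at a = 2.8: Pab(L + a)/(6LEI) = 157.8/EI
  span BC: point load 77 at a = 1.7: Pab(L + b)/(6LEI) = 267/EI
  relative rotation θ_0 = (157.8 + 267)/EI = 424.8/EI
A unit hogging moment at B produces rotation L₁/(3EI) + L₂/(3EI) = 5.167/EI.
Slope continuity at B: θ_0 = M_B·5.167/EI, so M_B = 424.8/5.167 = 82.22 kN·m (hogging).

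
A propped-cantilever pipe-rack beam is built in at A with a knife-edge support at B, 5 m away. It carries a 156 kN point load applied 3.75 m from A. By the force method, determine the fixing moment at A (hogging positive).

M_A = 91.41 kN·m

Remove the prop at B; the released (primary) structure is a cantilever built in at A.
Primary-structure tip deflection at B by superposition:
  point load 156 at a = 3.75: Pa²(3L − a)/(6EI) = 4113/EI
Tip deflection under a unit load at B: L³/(3EI) = 41.67/EI.
The prop prevents deflection at B: R_B = δ_0/δ_{BB} = 4113/41.67 = 98.72 kN.
Moment equilibrium about A: M_A = Σ(load moments about A) − R_B·L = 585 − 98.72×5 = 91.41 kN·m.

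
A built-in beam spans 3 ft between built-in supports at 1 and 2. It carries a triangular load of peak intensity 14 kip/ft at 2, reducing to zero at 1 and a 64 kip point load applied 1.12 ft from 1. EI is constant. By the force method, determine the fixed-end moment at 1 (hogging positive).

M_1 = 32.35 kip·ft

Release both end moments; the primary structure is a simply-supported span 12 with redundants M_1 and M_2.
Simple-span end rotations at 1 and 2 under the given loads:
  at 1: triangular load, peak 14: 7w₀L³/(360EI) = 7.35/EI
  at 2: triangular load, peak 14: w₀L³/(45EI) = 8.4/EI
  at 1: point load 64 at a = 1.12: Pab(L + b)/(6LEI) = 36.53/EI
  at 2: point load 64 at a = 1.12: Pab(L + a)/(6LEI) = 30.84/EI
  θ_10 = 43.88/EI,  θ_20 = 39.24/EI
Flexibility coefficients: a unit moment at one end gives L/(3EI) there and L/(6EI) at the far end, so f₁₁ = f₂₂ = 1/EI and f₁₂ = f₂₁ = 0.5/EI.
Compatibility — zero rotation at each built-in end:
  1 M_1 + 0.5 M_2 = 43.88
  0.5 M_1 + 1 M_2 = 39.24
Solving the pair gives M_1 = 32.35 kip·ft and M_2 = 23.07 kip·ft (hogging).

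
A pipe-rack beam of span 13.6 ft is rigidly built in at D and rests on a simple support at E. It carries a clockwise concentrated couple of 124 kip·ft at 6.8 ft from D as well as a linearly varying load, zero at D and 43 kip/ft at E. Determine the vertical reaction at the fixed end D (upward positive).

Release the roller at E. Primary structure: cantilever fixed at D.
Downward deflection at the released point E due to the loads:
  clockwise couple 124 at a = 6.8: M₀a(2L − a)/(2EI) = 8601/EI
  triangular load, peak 43 at the free end: 11w₀L⁴/(120EI) = 134845/EI
  δ_0 = 143446/EI
Tip deflection under a unit load at E: L³/(3EI) = 838.5/EI.
The prop prevents deflection at E: R_E = δ_0/δ_{EE} = 143446/838.5 = 171.1 kip.
Vertical equilibrium: R_D = ΣP − R_E = 292.4 − 171.1 = 121.3 kip.

R_D = 121.3 kip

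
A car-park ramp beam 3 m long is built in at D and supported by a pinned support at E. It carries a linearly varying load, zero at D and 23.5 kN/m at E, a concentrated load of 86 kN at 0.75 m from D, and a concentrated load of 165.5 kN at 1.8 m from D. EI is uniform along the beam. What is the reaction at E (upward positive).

Take the reaction at E as the redundant and release it; the primary structure is a cantilever fixed at D.
Free-end deflection of the primary structure under the applied loading (downward +):
  triangular load, peak 23.5 at the free end: 11w₀L⁴/(120EI) = 174.5/EI
  point load 86 at a = 0.75: Pa²(3L − a)/(6EI) = 66.52/EI
  point load 165.5 at a = 1.8: Pa²(3L − a)/(6EI) = 643.5/EI
  δ_0 = 884.5/EI
Flexibility coefficient — unit upward force at E: δ_{EE} = L³/(3EI) = 9/EI.
Compatibility at E: δ_0 − R_E·δ_{EE} = 0, so R_E = 884.5/9 = 98.27 kN.

R_E = 98.27 kN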